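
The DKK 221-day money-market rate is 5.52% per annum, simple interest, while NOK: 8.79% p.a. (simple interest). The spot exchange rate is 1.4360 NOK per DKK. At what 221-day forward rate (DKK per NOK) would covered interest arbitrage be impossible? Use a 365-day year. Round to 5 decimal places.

0.68329

T = 221/365 years.
NOK growth factor: 1 + 0.0879×221/365 = 1.0532216.
DKK growth factor: 1 + 0.0552×221/365 = 1.0334225.
Forward (NOK per DKK) = 1.436 × 1.0532216 / 1.0334225 = 1.463512.
Quoted the other way: 1/1.463512 = 0.68329 DKK per NOK.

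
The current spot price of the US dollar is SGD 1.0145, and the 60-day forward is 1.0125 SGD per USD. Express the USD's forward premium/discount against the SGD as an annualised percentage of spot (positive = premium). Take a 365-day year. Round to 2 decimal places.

T = 60/365 years.
Period premium: (1.0125 − 1.0145)/1.0145 = -0.0019714.
×(1/T) gives -1.20% p.a.

-1.20%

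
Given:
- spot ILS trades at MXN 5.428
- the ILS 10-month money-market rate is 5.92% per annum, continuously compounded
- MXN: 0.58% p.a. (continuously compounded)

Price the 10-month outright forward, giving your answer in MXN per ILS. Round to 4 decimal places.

T = 10/12 years.
Growth of 1 MXN over T: e^(0.0058×10/12) = 1.004845.
ILS accumulates by e^(0.0592×10/12) = 1.0505705.
So F = 5.428 × 1.004845 / 1.0505705 = 5.191749 (MXN/ILS).

5.1917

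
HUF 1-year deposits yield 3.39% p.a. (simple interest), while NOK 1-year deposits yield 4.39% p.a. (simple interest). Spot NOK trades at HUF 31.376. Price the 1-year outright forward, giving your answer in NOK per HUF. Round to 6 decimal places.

0.032180

T = 1 year.
HUF accumulates by 1 + 0.0339×1 = 1.033900.
NOK accumulates by 1 + 0.0439×1 = 1.043900.
Forward (HUF per NOK) = 31.376 × 1.033900 / 1.043900 = 31.07543.
Quoted the other way: 1/31.07543 = 0.032180 NOK per HUF.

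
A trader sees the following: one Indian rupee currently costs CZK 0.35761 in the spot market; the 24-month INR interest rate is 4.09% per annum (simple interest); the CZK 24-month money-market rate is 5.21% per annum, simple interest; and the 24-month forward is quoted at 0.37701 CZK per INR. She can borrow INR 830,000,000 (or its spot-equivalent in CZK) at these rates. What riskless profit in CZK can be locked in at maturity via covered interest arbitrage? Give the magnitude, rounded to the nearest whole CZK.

CZK 10,770,458

T = 2 years.
Route A — deposit INR, sell forward: 830,000,000 × 1.081800 × 0.37701 = CZK 338,515,016.94.
Route B — convert at spot, deposit CZK: 830,000,000 × 0.35761 × 1.104200 = CZK 327,744,558.46.
The quoted forward overvalues INR, so borrow CZK, buy INR at spot, deposit the INR at 4.09%, and sell the proceeds forward at 0.37701.
Profit = 338,515,016.94 − 327,744,558.46 = CZK 10,770,458.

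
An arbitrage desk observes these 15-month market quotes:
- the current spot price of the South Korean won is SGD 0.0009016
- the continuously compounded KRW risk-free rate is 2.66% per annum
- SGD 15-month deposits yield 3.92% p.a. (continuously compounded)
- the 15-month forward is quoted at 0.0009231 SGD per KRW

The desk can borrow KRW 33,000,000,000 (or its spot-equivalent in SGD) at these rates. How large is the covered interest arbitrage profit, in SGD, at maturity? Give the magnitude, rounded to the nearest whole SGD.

SGD 245,203

T = 15/12 years.
Invest the KRW and cover forward: 33,000,000,000 × 1.0338089592 × 0.0009231 = SGD 31,492,198.66.
Convert at spot and invest in SGD: 33,000,000,000 × 0.0009016 × 1.0502203507 = SGD 31,246,996.05.
The quoted forward overvalues KRW, so borrow SGD, buy KRW at spot, deposit the KRW at 2.66%, and sell the proceeds forward at 0.0009231.
Arbitrage profit = |31,492,198.66 − 31,246,996.05| = SGD 245,203.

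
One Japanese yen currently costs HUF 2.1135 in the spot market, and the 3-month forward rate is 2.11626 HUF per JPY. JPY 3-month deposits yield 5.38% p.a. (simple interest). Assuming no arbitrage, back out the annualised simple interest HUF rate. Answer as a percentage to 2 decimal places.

5.91%

T = 3/12 years.
By CIP, F/S equals the HUF-to-JPY growth ratio: 2.11626/2.1135 = 1.0013059.
The JPY side grows by 1 + 0.0538×3/12 = 1.013450.
So the HUF growth factor = 1.0147735.
r = (1.0147735 − 1)/(3/12) = 0.059094 → 5.91%.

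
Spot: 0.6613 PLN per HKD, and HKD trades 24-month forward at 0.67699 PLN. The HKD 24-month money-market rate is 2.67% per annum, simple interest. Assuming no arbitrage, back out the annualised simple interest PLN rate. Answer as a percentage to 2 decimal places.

3.92%

T = 2 years.
CIP gives F = S · g_PLN/g_HKD, so g_PLN/g_HKD = 0.67699/0.6613 = 1.0237260.
HKD growth factor: 1 + 0.0267×2 = 1.053400.
Hence g_PLN = 1.078393.
(1.078393 − 1)/T = 0.039196, i.e. 3.92%.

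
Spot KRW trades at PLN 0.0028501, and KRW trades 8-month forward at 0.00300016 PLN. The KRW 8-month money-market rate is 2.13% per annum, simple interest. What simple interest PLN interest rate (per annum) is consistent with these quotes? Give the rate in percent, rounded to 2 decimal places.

T = 8/12 years.
CIP gives F = S · g_PLN/g_KRW, so g_PLN/g_KRW = 0.00300016/0.0028501 = 1.0526508.
The KRW side grows by 1 + 0.0213×8/12 = 1.014200.
That pins the PLN growth at 1.0675984.
r = (1.0675984 − 1)/(8/12) = 0.101398 → 10.14%.

10.14%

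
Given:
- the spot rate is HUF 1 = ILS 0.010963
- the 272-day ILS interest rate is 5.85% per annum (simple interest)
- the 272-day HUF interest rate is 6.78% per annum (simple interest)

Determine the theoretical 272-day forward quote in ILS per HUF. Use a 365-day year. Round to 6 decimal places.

T = 272/365 years.
ILS growth factor: 1 + 0.0585×272/365 = 1.0435945.
HUF accumulates by 1 + 0.0678×272/365 = 1.0505249.
CIP: F = S · (grow ILS)/(grow HUF) = 0.010963 × 1.0435945/1.0505249 = 0.01089068 ILS per HUF.

0.010891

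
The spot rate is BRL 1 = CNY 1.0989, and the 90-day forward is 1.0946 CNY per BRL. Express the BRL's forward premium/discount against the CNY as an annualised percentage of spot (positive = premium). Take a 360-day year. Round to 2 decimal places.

T = 90/360 years.
Period premium: (1.0946 − 1.0989)/1.0989 = -0.0039130.
×(1/T) gives -1.57% p.a.

-1.57%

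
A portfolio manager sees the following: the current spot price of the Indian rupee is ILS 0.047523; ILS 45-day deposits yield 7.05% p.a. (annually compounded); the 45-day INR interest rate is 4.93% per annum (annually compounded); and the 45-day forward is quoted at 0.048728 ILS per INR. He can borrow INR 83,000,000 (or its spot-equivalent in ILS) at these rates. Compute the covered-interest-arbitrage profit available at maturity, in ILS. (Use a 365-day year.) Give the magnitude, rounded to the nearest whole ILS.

T = 45/365 years.
Invest the INR and cover forward: 83,000,000 × 1.005950642 × 0.048728 = ILS 4,068,490.92.
Convert at spot and invest in ILS: 83,000,000 × 0.047523 × 1.008434446 = ILS 3,977,677.90.
The quoted forward overvalues INR, so borrow ILS, buy INR at spot, deposit the INR at 4.93%, and sell the proceeds forward at 0.048728.
Arbitrage profit = |4,068,490.92 − 3,977,677.90| = ILS 90,813.

ILS 90,813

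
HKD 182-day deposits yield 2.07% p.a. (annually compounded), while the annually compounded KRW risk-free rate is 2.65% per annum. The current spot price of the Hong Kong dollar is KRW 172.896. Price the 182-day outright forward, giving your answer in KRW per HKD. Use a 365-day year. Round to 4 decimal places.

T = 182/365 years.
KRW growth factor: (1 + 0.0265)^(182/365) = 1.013127063.
Growth of 1 HKD over T: (1 + 0.0207)^(182/365) = 1.010268631.
Forward (KRW per HKD) = 172.896 × 1.013127063 / 1.010268631 = 173.385188.

173.3852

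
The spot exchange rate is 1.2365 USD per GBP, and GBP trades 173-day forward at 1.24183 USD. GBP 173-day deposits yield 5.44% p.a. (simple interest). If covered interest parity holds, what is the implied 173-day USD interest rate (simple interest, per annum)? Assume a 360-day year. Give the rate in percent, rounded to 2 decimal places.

T = 173/360 years.
F/S = 1.24183/1.2365 = 1.0043106 = (growth of USD) / (growth of GBP).
The GBP side grows by 1 + 0.0544×173/360 = 1.0261422.
That pins the USD growth at 1.0305655.
r = (1.0305655 − 1)/(173/360) = 0.063605 → 6.36%.

6.36%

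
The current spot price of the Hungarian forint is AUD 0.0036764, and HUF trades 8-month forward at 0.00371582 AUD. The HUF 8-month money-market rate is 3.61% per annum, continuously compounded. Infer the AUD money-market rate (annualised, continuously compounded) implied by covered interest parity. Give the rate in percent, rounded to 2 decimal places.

T = 8/12 years.
CIP gives F = S · g_AUD/g_HUF, so g_AUD/g_HUF = 0.00371582/0.0036764 = 1.0107224.
HUF growth factor: e^(0.0361×8/12) = 1.0243586.
That pins the AUD growth at 1.0353422.
Take logs: ln 1.0353422 / (8/12) = 0.052098, so 5.21%.

5.21%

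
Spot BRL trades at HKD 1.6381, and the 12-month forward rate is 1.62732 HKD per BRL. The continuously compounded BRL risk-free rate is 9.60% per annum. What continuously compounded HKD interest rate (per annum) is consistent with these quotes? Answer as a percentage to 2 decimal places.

8.94%

T = 1 year.
CIP gives F = S · g_HKD/g_BRL, so g_HKD/g_BRL = 1.62732/1.6381 = 0.9934192.
The BRL side grows by e^(0.0960×1) = 1.1007591.
So the HKD growth factor = 1.0935152.
Take logs: ln 1.0935152 / 1 = 0.089397, so 8.94%.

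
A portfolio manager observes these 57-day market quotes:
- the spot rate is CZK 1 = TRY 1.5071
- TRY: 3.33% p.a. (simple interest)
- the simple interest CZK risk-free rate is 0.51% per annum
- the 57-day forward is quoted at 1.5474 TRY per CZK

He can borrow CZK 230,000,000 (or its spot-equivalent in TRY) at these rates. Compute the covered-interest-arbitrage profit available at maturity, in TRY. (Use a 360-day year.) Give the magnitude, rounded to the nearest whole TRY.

TRY 7,728,768

T = 57/360 years.
Invest the CZK and cover forward: 230,000,000 × 1.0008075 × 1.5474 = TRY 356,189,390.87.
Convert at spot and invest in TRY: 230,000,000 × 1.5071 × 1.0052725 = TRY 348,460,622.49.
The quoted forward overvalues CZK, so borrow TRY, buy CZK at spot, deposit the CZK at 0.51%, and sell the proceeds forward at 1.5474.
Arbitrage profit = |356,189,390.87 − 348,460,622.49| = TRY 7,728,768.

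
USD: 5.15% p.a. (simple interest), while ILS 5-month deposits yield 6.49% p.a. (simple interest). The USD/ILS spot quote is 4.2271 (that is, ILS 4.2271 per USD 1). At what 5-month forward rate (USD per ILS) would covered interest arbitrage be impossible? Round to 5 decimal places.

T = 5/12 years.
Growth of 1 ILS over T: 1 + 0.0649×5/12 = 1.0270417.
USD growth factor: 1 + 0.0515×5/12 = 1.0214583.
Forward (ILS per USD) = 4.2271 × 1.0270417 / 1.0214583 = 4.250206.
Invert for USD per ILS: 1 / 4.250206 = 0.23528.

0.23528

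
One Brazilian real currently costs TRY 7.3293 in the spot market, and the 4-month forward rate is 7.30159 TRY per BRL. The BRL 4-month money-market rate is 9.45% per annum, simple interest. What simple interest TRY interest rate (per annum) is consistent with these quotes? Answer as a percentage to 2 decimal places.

T = 4/12 years.
By CIP, F/S equals the TRY-to-BRL growth ratio: 7.30159/7.3293 = 0.9962193.
The BRL side grows by 1 + 0.0945×4/12 = 1.031500.
So the TRY growth factor = 1.0276002.
r = (1.0276002 − 1)/(4/12) = 0.082801 → 8.28%.

8.28%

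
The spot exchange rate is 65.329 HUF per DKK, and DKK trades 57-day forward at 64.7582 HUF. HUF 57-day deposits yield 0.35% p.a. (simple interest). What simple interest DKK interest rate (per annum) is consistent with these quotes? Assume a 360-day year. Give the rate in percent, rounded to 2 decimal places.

T = 57/360 years.
By CIP, F/S equals the HUF-to-DKK growth ratio: 64.7582/65.329 = 0.9912627.
The HUF side grows by 1 + 0.0035×57/360 = 1.0005542.
So the DKK growth factor = 1.0093734.
(1.0093734 − 1)/T = 0.059200, i.e. 5.92%.

5.92%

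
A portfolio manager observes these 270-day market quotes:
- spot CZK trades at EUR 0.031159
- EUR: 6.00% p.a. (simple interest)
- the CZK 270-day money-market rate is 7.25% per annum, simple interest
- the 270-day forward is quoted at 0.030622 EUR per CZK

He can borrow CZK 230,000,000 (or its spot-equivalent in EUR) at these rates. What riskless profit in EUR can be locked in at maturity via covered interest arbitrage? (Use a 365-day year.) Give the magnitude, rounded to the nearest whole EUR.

EUR 63,868

T = 270/365 years.
Keep in CZK, deliver into the forward: 230,000,000·1.053630137·0.030622 = EUR 7,420,780.27.
Swap to EUR now, deposit: 230,000,000·0.031159·1.044383562 = EUR 7,484,647.90.
The quoted forward undervalues CZK, so borrow CZK, convert to EUR at spot, deposit the EUR at 6.00%, and buy CZK forward at 0.030622 to cover the loan.
Arbitrage profit = |7,420,780.27 − 7,484,647.90| = EUR 63,868.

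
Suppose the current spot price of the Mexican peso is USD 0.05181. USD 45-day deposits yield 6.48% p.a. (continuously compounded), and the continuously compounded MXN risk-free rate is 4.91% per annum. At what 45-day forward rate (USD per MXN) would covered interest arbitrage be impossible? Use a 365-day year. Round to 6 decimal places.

0.051910

T = 45/365 years.
USD growth factor: e^(0.0648×45/365) = 1.008021.
Growth of 1 MXN over T: e^(0.0491×45/365) = 1.0060718.
Forward (USD per MXN) = 0.05181 × 1.008021 / 1.0060718 = 0.05191038.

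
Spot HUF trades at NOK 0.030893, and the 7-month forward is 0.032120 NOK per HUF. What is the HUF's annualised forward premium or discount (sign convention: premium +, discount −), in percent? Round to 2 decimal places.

+6.81%

T = 7/12 years.
HUF trades forward at +3.97177% vs spot over the period.
Annualise by dividing by T: 0.0397177 / (7/12) = 0.068087 → 6.81%.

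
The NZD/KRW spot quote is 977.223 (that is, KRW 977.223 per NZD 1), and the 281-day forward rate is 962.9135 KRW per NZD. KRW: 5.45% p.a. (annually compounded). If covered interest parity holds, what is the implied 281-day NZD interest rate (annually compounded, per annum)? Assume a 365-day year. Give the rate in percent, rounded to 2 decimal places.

T = 281/365 years.
CIP gives F = S · g_KRW/g_NZD, so g_KRW/g_NZD = 962.9135/977.223 = 0.9853570.
KRW growth factor: (1 + 0.0545)^(281/365) = 1.0417001.
That pins the NZD growth at 1.0571804.
r = 1.0571804^(365/281) − 1 = 0.074900 → 7.49%.

7.49%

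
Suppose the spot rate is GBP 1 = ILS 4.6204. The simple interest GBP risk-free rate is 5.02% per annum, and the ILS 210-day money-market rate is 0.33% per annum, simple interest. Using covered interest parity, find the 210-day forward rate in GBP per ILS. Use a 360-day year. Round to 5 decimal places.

T = 210/360 years.
ILS growth factor: 1 + 0.0033×210/360 = 1.001925.
Growth of 1 GBP over T: 1 + 0.0502×210/360 = 1.0292833.
So F = 4.6204 × 1.001925 / 1.0292833 = 4.497590 (ILS/GBP).
Quoted the other way: 1/4.497590 = 0.22234 GBP per ILS.

0.22234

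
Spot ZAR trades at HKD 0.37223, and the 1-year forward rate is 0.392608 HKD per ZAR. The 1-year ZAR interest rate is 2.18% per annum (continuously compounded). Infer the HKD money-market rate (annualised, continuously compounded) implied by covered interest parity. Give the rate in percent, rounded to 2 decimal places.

T = 1 year.
By CIP, F/S equals the HKD-to-ZAR growth ratio: 0.392608/0.37223 = 1.0547457.
The ZAR side grows by e^(0.0218×1) = 1.0220394.
So the HKD growth factor = 1.0779917.
Take logs: ln 1.0779917 / 1 = 0.075100, so 7.51%.

7.51%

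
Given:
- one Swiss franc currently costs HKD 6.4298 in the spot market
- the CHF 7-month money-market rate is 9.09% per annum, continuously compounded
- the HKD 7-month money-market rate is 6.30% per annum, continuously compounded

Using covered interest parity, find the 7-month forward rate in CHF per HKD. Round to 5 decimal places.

T = 7/12 years.
Growth of 1 HKD over T: e^(0.0630×7/12) = 1.0374336.
CHF accumulates by e^(0.0909×7/12) = 1.054456.
Forward (HKD per CHF) = 6.4298 × 1.0374336 / 1.054456 = 6.326002.
Invert for CHF per HKD: 1 / 6.326002 = 0.15808.

0.15808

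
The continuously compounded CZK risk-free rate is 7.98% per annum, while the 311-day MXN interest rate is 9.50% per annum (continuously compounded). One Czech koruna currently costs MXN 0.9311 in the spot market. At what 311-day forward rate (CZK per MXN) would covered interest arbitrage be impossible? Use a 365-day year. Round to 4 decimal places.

1.0602

T = 311/365 years.
Growth of 1 MXN over T: e^(0.0950×311/365) = 1.0843115.
CZK growth factor: e^(0.0798×311/365) = 1.0703589.
Forward (MXN per CZK) = 0.9311 × 1.0843115 / 1.0703589 = 0.9432373.
Invert for CZK per MXN: 1 / 0.9432373 = 1.0602.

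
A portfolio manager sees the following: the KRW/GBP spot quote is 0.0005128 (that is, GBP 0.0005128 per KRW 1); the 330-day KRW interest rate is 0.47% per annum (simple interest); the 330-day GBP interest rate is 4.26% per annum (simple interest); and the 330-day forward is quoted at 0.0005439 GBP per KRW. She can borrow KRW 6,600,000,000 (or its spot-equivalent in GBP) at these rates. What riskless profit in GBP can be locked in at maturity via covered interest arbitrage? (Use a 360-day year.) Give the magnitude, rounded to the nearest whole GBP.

T = 330/360 years.
Keep in KRW, deliver into the forward: 6,600,000,000·1.004308333·0.0005439 = GBP 3,605,205.80.
Swap to GBP now, deposit: 6,600,000,000·0.0005128·1.039050 = GBP 3,516,643.94.
The quoted forward overvalues KRW, so borrow GBP, buy KRW at spot, deposit the KRW at 0.47%, and sell the proceeds forward at 0.0005439.
Profit = 3,605,205.80 − 3,516,643.94 = GBP 88,562.

GBP 88,562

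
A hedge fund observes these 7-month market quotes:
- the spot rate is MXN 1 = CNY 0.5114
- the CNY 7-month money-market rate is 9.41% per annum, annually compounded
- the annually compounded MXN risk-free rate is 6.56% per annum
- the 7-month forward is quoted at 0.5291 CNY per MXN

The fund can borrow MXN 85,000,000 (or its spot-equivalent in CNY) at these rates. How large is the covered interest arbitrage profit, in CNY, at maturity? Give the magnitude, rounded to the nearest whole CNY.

T = 7/12 years.
Keep in MXN, deliver into the forward: 85,000,000·1.037759275·0.5291 = CNY 46,671,666.75.
Swap to CNY now, deposit: 85,000,000·0.5114·1.0538608242 = CNY 45,810,276.17.
The quoted forward overvalues MXN, so borrow CNY, buy MXN at spot, deposit the MXN at 6.56%, and sell the proceeds forward at 0.5291.
The gap between the two covered legs is CNY 861,391.

CNY 861,391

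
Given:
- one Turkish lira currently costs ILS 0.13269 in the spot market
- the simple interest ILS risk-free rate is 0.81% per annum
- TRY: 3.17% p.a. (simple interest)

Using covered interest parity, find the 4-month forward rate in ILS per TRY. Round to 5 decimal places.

T = 4/12 years.
ILS accumulates by 1 + 0.0081×4/12 = 1.002700.
TRY accumulates by 1 + 0.0317×4/12 = 1.0105667.
Forward (ILS per TRY) = 0.13269 × 1.002700 / 1.0105667 = 0.1316571.

0.13166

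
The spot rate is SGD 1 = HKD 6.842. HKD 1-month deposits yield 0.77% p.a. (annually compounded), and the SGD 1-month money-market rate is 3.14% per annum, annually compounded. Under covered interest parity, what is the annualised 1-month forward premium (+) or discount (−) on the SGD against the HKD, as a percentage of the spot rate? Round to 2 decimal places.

-2.32%

T = 1/12 years.
F = S · g_HKD/g_SGD = 6.842 × 1.0006394/1.0025797 = 6.828759.
Annualised premium = (F − S)/S × (1/T) = (6.828759 − 6.842)/6.842 ÷ (1/12) = -2.32%.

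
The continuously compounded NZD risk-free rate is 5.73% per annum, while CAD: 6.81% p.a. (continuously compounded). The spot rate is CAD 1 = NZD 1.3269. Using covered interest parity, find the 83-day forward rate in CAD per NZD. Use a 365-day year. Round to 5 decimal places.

T = 83/365 years.
NZD accumulates by e^(0.0573×83/365) = 1.0131151.
CAD accumulates by e^(0.0681×83/365) = 1.0156063.
So F = 1.3269 × 1.0131151 / 1.0156063 = 1.323645 (NZD/CAD).
Invert for CAD per NZD: 1 / 1.323645 = 0.75549.

0.75549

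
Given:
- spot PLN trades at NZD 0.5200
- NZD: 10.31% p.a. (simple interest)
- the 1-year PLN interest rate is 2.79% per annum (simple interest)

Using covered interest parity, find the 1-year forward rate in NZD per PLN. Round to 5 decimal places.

T = 1 year.
NZD accumulates by 1 + 0.1031×1 = 1.103100.
Growth of 1 PLN over T: 1 + 0.0279×1 = 1.027900.
Forward (NZD per PLN) = 0.52 × 1.103100 / 1.027900 = 0.5580426.

0.55804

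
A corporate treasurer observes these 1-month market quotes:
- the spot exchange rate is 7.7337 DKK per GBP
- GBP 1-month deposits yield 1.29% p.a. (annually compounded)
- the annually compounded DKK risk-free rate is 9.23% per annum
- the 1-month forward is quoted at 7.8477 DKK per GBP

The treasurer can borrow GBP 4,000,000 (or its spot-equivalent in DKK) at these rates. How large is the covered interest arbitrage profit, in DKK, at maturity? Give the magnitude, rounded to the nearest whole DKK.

DKK 261,117

T = 1/12 years.
Route A — deposit GBP, sell forward: 4,000,000 × 1.001068696 × 7.8477 = DKK 31,424,347.22.
Route B — convert at spot, deposit DKK: 4,000,000 × 7.7337 × 1.0073842606 = DKK 31,163,230.62.
The quoted forward overvalues GBP, so borrow DKK, buy GBP at spot, deposit the GBP at 1.29%, and sell the proceeds forward at 7.8477.
The gap between the two covered legs is DKK 261,117.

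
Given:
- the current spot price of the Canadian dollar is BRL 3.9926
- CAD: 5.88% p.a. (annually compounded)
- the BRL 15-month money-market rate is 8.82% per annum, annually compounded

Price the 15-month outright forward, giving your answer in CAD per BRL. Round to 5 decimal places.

0.24203

T = 15/12 years.
BRL growth factor: (1 + 0.0882)^(15/12) = 1.1114397.
CAD accumulates by (1 + 0.0588)^(15/12) = 1.0740325.
Forward (BRL per CAD) = 3.9926 × 1.1114397 / 1.0740325 = 4.131657.
Quoted the other way: 1/4.131657 = 0.24203 CAD per BRL.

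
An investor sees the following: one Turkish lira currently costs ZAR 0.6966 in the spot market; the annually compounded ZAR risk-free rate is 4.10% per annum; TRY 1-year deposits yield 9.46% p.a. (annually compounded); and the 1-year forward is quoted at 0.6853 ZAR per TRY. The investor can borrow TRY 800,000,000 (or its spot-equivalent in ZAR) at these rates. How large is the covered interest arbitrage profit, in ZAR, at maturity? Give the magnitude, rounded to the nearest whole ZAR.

T = 1 year.
Keep in TRY, deliver into the forward: 800,000,000·1.094600·0.6853 = ZAR 600,103,504.00.
Swap to ZAR now, deposit: 800,000,000·0.6966·1.041000 = ZAR 580,128,480.00.
The quoted forward overvalues TRY, so borrow ZAR, buy TRY at spot, deposit the TRY at 9.46%, and sell the proceeds forward at 0.6853.
Arbitrage profit = |600,103,504.00 − 580,128,480.00| = ZAR 19,975,024.

ZAR 19,975,024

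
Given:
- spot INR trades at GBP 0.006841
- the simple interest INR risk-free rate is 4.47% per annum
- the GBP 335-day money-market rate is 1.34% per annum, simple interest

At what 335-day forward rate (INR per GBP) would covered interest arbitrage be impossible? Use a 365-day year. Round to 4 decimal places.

T = 335/365 years.
Growth of 1 GBP over T: 1 + 0.0134×335/365 = 1.01229863.
INR growth factor: 1 + 0.0447×335/365 = 1.041026027.
So F = 0.006841 × 1.01229863 / 1.041026027 = 0.00665222074 (GBP/INR).
Quoted the other way: 1/0.00665222074 = 150.3257 INR per GBP.

150.3257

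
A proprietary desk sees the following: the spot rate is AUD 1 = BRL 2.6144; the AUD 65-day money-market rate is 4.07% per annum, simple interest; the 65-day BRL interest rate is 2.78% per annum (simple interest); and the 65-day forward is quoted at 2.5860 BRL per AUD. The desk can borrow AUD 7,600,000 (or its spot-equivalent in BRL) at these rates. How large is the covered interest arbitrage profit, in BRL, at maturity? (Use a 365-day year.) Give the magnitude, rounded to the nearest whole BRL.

T = 65/365 years.
Invest the AUD and cover forward: 7,600,000 × 1.0072479452 × 2.5860 = BRL 19,796,048.22.
Convert at spot and invest in BRL: 7,600,000 × 2.6144 × 1.0049506849 = BRL 19,967,807.34.
The quoted forward undervalues AUD, so borrow AUD, convert to BRL at spot, deposit the BRL at 2.78%, and buy AUD forward at 2.5860 to cover the loan.
Arbitrage profit = |19,796,048.22 − 19,967,807.34| = BRL 171,759.

BRL 171,759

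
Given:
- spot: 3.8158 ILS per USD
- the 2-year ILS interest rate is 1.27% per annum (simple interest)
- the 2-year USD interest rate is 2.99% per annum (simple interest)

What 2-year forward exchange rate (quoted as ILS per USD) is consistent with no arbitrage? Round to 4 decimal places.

3.6919

T = 2 years.
Growth of 1 ILS over T: 1 + 0.0127×2 = 1.025400.
Growth of 1 USD over T: 1 + 0.0299×2 = 1.059800.
Forward (ILS per USD) = 3.8158 × 1.025400 / 1.059800 = 3.691943.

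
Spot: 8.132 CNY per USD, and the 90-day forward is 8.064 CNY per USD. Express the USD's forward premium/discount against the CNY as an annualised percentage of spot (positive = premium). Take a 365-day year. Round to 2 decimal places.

-3.39%

T = 90/365 years.
USD trades forward at -0.83620% vs spot over the period.
×(1/T) gives -3.39% p.a.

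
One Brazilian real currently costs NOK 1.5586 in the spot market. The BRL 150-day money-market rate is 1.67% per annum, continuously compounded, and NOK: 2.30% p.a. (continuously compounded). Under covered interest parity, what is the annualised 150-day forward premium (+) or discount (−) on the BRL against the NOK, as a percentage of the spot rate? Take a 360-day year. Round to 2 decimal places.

+0.63%

T = 150/360 years.
F = S · g_NOK/g_BRL = 1.5586 × 1.0096294/1.0069826 = 1.5626967.
(F − S)/S ÷ T = (1.5626967 − 1.5586)/1.5586/(150/360) = 0.006308 → 0.63%.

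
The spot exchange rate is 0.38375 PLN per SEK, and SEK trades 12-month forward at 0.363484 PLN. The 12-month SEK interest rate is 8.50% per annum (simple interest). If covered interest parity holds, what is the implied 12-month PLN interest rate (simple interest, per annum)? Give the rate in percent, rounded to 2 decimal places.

T = 1 year.
CIP gives F = S · g_PLN/g_SEK, so g_PLN/g_SEK = 0.363484/0.38375 = 0.9471896.
The SEK side grows by 1 + 0.0850×1 = 1.085000.
Hence g_PLN = 1.0277007.
(1.0277007 − 1)/T = 0.027701, i.e. 2.77%.

2.77%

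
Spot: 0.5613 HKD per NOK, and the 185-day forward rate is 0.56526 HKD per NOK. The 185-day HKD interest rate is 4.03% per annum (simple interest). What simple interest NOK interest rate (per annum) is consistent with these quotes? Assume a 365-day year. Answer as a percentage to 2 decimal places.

T = 185/365 years.
F/S = 0.56526/0.5613 = 1.0070551 = (growth of HKD) / (growth of NOK).
The HKD side grows by 1 + 0.0403×185/365 = 1.020426.
Hence g_NOK = 1.0132772.
r = (1.0132772 − 1)/(185/365) = 0.026196 → 2.62%.

2.62%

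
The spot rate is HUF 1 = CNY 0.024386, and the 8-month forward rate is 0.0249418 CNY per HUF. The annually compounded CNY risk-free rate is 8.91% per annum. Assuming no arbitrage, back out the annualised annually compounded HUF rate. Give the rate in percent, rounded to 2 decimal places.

5.29%

T = 8/12 years.
By CIP, F/S equals the CNY-to-HUF growth ratio: 0.0249418/0.024386 = 1.0227918.
CNY growth factor: (1 + 0.0891)^(8/12) = 1.0585511.
That pins the HUF growth at 1.0349624.
r = 1.0349624^(12/8) − 1 = 0.052899 → 5.29%.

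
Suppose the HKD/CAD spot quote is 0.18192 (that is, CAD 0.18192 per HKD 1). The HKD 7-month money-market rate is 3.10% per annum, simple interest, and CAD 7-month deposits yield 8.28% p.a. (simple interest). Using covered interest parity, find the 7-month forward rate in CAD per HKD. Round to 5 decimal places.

0.18732

T = 7/12 years.
Growth of 1 CAD over T: 1 + 0.0828×7/12 = 1.048300.
HKD growth factor: 1 + 0.0310×7/12 = 1.0180833.
So F = 0.18192 × 1.048300 / 1.0180833 = 0.1873194 (CAD/HKD).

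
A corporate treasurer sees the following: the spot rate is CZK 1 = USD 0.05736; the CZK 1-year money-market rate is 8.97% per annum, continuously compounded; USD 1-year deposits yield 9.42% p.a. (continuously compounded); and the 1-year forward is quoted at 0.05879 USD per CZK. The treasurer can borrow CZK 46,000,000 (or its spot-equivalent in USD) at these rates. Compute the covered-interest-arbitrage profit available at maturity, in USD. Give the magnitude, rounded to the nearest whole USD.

USD 58,936

T = 1 year.
Invest the CZK and cover forward: 46,000,000 × 1.093846081 × 0.05879 = USD 2,958,131.71.
Convert at spot and invest in USD: 46,000,000 × 0.05736 × 1.09877948 = USD 2,899,195.58.
The quoted forward overvalues CZK, so borrow USD, buy CZK at spot, deposit the CZK at 8.97%, and sell the proceeds forward at 0.05879.
Profit = 2,958,131.71 − 2,899,195.58 = USD 58,936.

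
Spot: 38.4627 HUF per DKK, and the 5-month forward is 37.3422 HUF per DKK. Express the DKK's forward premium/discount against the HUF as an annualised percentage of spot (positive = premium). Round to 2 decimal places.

-6.99%

T = 5/12 years.
Period premium: (37.3422 − 38.4627)/38.4627 = -0.0291321.
Per annum: -0.0291321 / (5/12) = -0.069917 = -6.99%.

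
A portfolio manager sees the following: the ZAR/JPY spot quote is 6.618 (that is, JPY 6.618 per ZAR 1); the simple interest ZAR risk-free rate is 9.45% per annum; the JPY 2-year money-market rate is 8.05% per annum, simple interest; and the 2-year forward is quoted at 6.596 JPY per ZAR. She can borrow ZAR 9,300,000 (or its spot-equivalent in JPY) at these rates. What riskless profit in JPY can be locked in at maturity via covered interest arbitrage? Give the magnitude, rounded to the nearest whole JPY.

T = 2 years.
Route A — deposit ZAR, sell forward: 9,300,000 × 1.189000 × 6.596 = JPY 72,936,589.20.
Route B — convert at spot, deposit JPY: 9,300,000 × 6.618 × 1.161000 = JPY 71,456,531.40.
The quoted forward overvalues ZAR, so borrow JPY, buy ZAR at spot, deposit the ZAR at 9.45%, and sell the proceeds forward at 6.596.
Profit = 72,936,589.20 − 71,456,531.40 = JPY 1,480,058.

JPY 1,480,058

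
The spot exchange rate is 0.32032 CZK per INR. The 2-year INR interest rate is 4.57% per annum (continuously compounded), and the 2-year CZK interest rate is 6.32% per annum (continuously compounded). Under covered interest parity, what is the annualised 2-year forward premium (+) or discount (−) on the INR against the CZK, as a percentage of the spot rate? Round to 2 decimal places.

T = 2 years.
CIP forward (CZK per INR) = 0.32032 × 1.134736/1.0957072 = 0.33172971.
(F − S)/S ÷ T = (0.33172971 − 0.32032)/0.32032/2 = 0.017810 → 1.78%.

+1.78%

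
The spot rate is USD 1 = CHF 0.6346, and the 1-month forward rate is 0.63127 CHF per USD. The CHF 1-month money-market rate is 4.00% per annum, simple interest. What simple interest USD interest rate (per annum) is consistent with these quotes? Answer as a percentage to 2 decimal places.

10.35%

T = 1/12 years.
By CIP, F/S equals the CHF-to-USD growth ratio: 0.63127/0.6346 = 0.9947526.
CHF growth factor: 1 + 0.0400×1/12 = 1.0033333.
Hence g_USD = 1.008626.
r = (1.008626 − 1)/(1/12) = 0.103512 → 10.35%.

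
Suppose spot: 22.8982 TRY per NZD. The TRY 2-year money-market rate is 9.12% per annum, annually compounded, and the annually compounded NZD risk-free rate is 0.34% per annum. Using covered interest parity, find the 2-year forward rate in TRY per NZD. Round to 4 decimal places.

27.0808

T = 2 years.
TRY growth factor: (1 + 0.0912)^2 = 1.19071744.
NZD growth factor: (1 + 0.0034)^2 = 1.00681156.
So F = 22.8982 × 1.19071744 / 1.00681156 = 27.080823 (TRY/NZD).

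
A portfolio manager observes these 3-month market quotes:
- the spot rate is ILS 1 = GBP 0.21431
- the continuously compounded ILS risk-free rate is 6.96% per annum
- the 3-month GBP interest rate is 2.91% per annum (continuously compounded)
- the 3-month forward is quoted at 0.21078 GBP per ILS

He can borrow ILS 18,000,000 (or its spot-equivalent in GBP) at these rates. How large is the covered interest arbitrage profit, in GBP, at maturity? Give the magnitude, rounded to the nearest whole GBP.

T = 3/12 years.
Keep in ILS, deliver into the forward: 18,000,000·1.017552262·0.21078 = GBP 3,860,633.98.
Swap to GBP now, deposit: 18,000,000·0.21431·1.007301527 = GBP 3,885,746.22.
The quoted forward undervalues ILS, so borrow ILS, convert to GBP at spot, deposit the GBP at 2.91%, and buy ILS forward at 0.21078 to cover the loan.
The gap between the two covered legs is GBP 25,112.

GBP 25,112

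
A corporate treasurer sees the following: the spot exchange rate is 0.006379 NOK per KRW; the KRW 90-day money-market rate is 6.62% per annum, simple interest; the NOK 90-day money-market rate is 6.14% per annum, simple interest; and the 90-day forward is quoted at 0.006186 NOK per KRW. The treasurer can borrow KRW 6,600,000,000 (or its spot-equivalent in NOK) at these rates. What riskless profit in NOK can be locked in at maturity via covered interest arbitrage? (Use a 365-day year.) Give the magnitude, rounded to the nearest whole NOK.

NOK 1,244,763

T = 90/365 years.
Keep in KRW, deliver into the forward: 6,600,000,000·1.0163232877·0.006186 = NOK 41,494,040.66.
Swap to NOK now, deposit: 6,600,000,000·0.006379·1.015139726 = NOK 42,738,803.66.
The quoted forward undervalues KRW, so borrow KRW, convert to NOK at spot, deposit the NOK at 6.14%, and buy KRW forward at 0.006186 to cover the loan.
Arbitrage profit = |41,494,040.66 − 42,738,803.66| = NOK 1,244,763.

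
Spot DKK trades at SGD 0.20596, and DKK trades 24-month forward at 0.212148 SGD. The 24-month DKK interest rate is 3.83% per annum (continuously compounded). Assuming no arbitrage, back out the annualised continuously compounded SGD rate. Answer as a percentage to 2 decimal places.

5.31%

T = 2 years.
CIP gives F = S · g_SGD/g_DKK, so g_SGD/g_DKK = 0.212148/0.20596 = 1.0300447.
The DKK side grows by e^(0.0383×2) = 1.0796101.
So the SGD growth factor = 1.1120467.
Take logs: ln 1.1120467 / 2 = 0.053101, so 5.31%.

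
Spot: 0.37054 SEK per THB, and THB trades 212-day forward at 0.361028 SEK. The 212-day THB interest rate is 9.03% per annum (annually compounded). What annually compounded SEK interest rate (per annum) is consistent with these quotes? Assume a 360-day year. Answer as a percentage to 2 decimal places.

T = 212/360 years.
CIP gives F = S · g_SEK/g_THB, so g_SEK/g_THB = 0.361028/0.37054 = 0.9743294.
The THB side grows by (1 + 0.0903)^(212/360) = 1.0522294.
Hence g_SEK = 1.025218.
Annualise: 1.025218^(360/212) − 1 = 0.043199 = 4.32%.

4.32%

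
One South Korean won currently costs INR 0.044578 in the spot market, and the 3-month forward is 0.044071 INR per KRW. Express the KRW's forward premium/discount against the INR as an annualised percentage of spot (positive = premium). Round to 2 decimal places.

T = 3/12 years.
KRW trades forward at -1.13733% vs spot over the period.
×(1/T) gives -4.55% p.a.

-4.55%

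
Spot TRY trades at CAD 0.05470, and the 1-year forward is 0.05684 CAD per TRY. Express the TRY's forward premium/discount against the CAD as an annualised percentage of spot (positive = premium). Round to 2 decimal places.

+3.91%

T = 1 year.
(F − S)/S = (0.05684 − 0.0547)/0.0547 = 0.0391225.
Per annum: 0.0391225 / 1 = 0.039122 = 3.91%.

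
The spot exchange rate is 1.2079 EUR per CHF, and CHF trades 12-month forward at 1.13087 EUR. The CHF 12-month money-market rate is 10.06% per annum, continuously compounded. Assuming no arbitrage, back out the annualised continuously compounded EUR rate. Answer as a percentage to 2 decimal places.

3.47%

T = 1 year.
By CIP, F/S equals the EUR-to-CHF growth ratio: 1.13087/1.2079 = 0.9362282.
The CHF side grows by e^(0.1006×1) = 1.1058342.
So the EUR growth factor = 1.0353132.
Take logs: ln 1.0353132 / 1 = 0.034704, so 3.47%.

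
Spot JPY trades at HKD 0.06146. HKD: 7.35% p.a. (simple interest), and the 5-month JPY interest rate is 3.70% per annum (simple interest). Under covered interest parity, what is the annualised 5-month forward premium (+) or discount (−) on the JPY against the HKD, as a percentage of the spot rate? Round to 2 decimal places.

T = 5/12 years.
CIP forward (HKD per JPY) = 0.06146 × 1.030625/1.0154167 = 0.06238051.
Annualised premium = (F − S)/S × (1/T) = (0.06238051 − 0.06146)/0.06146 ÷ (5/12) = 3.59%.

+3.59%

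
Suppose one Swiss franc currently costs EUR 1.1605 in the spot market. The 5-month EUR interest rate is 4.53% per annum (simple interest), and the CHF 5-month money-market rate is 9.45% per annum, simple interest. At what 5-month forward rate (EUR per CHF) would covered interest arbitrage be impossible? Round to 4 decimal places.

T = 5/12 years.
Growth of 1 EUR over T: 1 + 0.0453×5/12 = 1.018875.
Growth of 1 CHF over T: 1 + 0.0945×5/12 = 1.039375.
CIP: F = S · (grow EUR)/(grow CHF) = 1.1605 × 1.018875/1.039375 = 1.137611 EUR per CHF.

1.1376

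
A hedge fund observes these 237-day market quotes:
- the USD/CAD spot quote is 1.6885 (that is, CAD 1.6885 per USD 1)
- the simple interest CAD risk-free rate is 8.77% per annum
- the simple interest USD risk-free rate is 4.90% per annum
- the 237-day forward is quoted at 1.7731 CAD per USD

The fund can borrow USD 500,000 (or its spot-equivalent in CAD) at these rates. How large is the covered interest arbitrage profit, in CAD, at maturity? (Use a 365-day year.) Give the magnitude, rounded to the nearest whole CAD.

T = 237/365 years.
Invest the USD and cover forward: 500,000 × 1.03181644 × 1.7731 = CAD 914,756.86.
Convert at spot and invest in CAD: 500,000 × 1.6885 × 1.05694493 = CAD 892,325.76.
The quoted forward overvalues USD, so borrow CAD, buy USD at spot, deposit the USD at 4.90%, and sell the proceeds forward at 1.7731.
The gap between the two covered legs is CAD 22,431.

CAD 22,431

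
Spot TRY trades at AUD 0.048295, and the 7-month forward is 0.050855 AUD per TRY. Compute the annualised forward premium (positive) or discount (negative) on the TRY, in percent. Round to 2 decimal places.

T = 7/12 years.
(F − S)/S = (0.050855 − 0.048295)/0.048295 = 0.0530076.
Per annum: 0.0530076 / (7/12) = 0.090870 = 9.09%.

+9.09%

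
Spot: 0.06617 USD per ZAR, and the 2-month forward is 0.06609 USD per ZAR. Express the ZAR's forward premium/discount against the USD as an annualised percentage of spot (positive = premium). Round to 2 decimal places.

T = 2/12 years.
(F − S)/S = (0.06609 − 0.06617)/0.06617 = -0.0012090.
×(1/T) gives -0.73% p.a.

-0.73%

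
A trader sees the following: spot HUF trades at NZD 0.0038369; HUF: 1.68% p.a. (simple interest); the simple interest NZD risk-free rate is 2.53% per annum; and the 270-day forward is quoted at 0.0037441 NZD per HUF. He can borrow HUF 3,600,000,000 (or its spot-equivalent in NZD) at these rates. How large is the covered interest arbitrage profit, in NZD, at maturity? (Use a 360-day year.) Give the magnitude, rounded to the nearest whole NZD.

T = 270/360 years.
Keep in HUF, deliver into the forward: 3,600,000,000·1.012600·0.0037441 = NZD 13,648,592.38.
Swap to NZD now, deposit: 3,600,000,000·0.0038369·1.018975 = NZD 14,074,938.64.
The quoted forward undervalues HUF, so borrow HUF, convert to NZD at spot, deposit the NZD at 2.53%, and buy HUF forward at 0.0037441 to cover the loan.
The gap between the two covered legs is NZD 426,346.

NZD 426,346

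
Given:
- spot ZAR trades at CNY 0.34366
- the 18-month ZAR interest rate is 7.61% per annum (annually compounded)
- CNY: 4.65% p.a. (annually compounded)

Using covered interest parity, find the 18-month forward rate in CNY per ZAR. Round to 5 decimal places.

0.32958

T = 18/12 years.
CNY growth factor: (1 + 0.0465)^(18/12) = 1.0705547.
ZAR growth factor: (1 + 0.0761)^(18/12) = 1.1162949.
So F = 0.34366 × 1.0705547 / 1.1162949 = 0.3295785 (CNY/ZAR).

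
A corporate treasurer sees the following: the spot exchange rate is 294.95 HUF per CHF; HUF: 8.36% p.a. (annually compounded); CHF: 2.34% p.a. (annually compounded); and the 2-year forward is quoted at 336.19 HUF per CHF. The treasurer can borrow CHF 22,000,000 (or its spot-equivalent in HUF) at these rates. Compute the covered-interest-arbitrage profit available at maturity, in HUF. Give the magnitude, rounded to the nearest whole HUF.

HUF 127,176,334

T = 2 years.
Keep in CHF, deliver into the forward: 22,000,000·1.04734756·336.19 = HUF 7,746,371,076.32.
Swap to HUF now, deposit: 22,000,000·294.95·1.17418896 = HUF 7,619,194,742.54.
The quoted forward overvalues CHF, so borrow HUF, buy CHF at spot, deposit the CHF at 2.34%, and sell the proceeds forward at 336.19.
Arbitrage profit = |7,746,371,076.32 − 7,619,194,742.54| = HUF 127,176,334.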